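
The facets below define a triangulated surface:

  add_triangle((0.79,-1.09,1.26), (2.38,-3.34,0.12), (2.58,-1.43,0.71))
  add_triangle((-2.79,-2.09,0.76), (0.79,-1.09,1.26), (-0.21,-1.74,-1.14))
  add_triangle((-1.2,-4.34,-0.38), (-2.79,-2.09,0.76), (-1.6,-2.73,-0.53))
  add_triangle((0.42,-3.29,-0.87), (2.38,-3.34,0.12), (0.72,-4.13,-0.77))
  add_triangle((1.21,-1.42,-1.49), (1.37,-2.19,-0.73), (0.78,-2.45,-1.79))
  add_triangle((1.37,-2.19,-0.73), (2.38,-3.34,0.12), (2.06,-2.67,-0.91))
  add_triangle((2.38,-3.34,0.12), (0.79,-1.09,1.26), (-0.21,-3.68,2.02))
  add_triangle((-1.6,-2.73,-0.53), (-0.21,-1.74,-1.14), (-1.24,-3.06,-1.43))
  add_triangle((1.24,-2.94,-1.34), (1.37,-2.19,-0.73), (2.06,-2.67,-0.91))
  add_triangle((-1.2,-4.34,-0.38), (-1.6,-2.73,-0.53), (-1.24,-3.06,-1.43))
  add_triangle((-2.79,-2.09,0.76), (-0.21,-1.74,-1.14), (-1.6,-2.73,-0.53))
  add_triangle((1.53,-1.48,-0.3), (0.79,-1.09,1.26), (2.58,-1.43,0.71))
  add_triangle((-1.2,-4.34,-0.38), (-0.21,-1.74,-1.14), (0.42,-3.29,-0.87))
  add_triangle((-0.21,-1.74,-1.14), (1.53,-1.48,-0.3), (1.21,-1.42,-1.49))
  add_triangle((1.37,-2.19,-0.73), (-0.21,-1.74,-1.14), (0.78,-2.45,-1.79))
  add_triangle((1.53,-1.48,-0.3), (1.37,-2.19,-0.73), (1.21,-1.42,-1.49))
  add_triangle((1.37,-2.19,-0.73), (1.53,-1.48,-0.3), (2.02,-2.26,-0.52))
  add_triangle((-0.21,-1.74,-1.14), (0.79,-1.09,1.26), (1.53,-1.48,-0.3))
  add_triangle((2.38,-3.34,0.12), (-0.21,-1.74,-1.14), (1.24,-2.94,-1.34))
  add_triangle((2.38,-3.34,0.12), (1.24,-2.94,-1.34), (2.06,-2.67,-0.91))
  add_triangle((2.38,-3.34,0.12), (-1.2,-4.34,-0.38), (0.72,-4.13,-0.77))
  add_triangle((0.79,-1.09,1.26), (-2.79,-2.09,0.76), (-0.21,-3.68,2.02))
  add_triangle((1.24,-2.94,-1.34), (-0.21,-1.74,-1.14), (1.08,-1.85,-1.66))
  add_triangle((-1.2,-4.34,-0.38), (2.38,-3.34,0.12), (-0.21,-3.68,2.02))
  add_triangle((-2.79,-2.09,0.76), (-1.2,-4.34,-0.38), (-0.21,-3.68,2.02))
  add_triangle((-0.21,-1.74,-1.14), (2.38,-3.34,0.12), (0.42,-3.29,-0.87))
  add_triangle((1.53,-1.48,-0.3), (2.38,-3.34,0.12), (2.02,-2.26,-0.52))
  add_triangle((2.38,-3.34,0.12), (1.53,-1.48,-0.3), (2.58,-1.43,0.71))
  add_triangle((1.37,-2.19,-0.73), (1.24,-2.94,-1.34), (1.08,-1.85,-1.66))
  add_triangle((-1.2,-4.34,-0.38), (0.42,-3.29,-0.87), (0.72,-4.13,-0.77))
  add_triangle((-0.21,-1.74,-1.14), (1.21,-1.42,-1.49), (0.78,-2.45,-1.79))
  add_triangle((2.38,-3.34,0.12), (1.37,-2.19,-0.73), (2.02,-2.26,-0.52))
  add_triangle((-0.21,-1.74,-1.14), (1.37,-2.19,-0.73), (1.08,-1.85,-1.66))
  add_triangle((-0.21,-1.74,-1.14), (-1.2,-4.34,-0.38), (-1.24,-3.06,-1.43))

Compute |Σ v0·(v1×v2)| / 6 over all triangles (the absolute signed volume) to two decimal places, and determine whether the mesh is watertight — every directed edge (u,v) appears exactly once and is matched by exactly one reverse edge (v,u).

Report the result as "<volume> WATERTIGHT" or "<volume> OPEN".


Per-triangle v0·(v1×v2)/6:
  t1: +1.0560
  t2: -2.0219
  t3: +1.0421
  t4: +0.2390
  t5: +0.3936
  t6: -0.1776
  t7: +1.9388
  t8: -0.1060
  t9: -0.0556
  t10: +0.6275
  t11: +0.1417
  t12: -0.4855
  t13: +0.8358
  t14: -0.5456
  t15: +0.3075
  t16: +0.2469
  t17: +0.0087
  t18: -0.7992
  t19: +0.5945
  t20: +0.6054
  t21: +1.5313
  t22: +0.8815
  t23: +0.4287
  t24: +5.3559
  t25: +4.2986
  t26: +0.4906
  t27: +0.0786
  t28: +0.4812
  t29: +0.2180
  t30: +0.3910
  t31: +0.1005
  t32: +0.2481
  t33: -0.4787
  t34: +0.5093
Σ = +18.3807 → |volume| = 18.38

Directed edges: 102 total, each appears once with its reverse present → watertight.

18.38 WATERTIGHT


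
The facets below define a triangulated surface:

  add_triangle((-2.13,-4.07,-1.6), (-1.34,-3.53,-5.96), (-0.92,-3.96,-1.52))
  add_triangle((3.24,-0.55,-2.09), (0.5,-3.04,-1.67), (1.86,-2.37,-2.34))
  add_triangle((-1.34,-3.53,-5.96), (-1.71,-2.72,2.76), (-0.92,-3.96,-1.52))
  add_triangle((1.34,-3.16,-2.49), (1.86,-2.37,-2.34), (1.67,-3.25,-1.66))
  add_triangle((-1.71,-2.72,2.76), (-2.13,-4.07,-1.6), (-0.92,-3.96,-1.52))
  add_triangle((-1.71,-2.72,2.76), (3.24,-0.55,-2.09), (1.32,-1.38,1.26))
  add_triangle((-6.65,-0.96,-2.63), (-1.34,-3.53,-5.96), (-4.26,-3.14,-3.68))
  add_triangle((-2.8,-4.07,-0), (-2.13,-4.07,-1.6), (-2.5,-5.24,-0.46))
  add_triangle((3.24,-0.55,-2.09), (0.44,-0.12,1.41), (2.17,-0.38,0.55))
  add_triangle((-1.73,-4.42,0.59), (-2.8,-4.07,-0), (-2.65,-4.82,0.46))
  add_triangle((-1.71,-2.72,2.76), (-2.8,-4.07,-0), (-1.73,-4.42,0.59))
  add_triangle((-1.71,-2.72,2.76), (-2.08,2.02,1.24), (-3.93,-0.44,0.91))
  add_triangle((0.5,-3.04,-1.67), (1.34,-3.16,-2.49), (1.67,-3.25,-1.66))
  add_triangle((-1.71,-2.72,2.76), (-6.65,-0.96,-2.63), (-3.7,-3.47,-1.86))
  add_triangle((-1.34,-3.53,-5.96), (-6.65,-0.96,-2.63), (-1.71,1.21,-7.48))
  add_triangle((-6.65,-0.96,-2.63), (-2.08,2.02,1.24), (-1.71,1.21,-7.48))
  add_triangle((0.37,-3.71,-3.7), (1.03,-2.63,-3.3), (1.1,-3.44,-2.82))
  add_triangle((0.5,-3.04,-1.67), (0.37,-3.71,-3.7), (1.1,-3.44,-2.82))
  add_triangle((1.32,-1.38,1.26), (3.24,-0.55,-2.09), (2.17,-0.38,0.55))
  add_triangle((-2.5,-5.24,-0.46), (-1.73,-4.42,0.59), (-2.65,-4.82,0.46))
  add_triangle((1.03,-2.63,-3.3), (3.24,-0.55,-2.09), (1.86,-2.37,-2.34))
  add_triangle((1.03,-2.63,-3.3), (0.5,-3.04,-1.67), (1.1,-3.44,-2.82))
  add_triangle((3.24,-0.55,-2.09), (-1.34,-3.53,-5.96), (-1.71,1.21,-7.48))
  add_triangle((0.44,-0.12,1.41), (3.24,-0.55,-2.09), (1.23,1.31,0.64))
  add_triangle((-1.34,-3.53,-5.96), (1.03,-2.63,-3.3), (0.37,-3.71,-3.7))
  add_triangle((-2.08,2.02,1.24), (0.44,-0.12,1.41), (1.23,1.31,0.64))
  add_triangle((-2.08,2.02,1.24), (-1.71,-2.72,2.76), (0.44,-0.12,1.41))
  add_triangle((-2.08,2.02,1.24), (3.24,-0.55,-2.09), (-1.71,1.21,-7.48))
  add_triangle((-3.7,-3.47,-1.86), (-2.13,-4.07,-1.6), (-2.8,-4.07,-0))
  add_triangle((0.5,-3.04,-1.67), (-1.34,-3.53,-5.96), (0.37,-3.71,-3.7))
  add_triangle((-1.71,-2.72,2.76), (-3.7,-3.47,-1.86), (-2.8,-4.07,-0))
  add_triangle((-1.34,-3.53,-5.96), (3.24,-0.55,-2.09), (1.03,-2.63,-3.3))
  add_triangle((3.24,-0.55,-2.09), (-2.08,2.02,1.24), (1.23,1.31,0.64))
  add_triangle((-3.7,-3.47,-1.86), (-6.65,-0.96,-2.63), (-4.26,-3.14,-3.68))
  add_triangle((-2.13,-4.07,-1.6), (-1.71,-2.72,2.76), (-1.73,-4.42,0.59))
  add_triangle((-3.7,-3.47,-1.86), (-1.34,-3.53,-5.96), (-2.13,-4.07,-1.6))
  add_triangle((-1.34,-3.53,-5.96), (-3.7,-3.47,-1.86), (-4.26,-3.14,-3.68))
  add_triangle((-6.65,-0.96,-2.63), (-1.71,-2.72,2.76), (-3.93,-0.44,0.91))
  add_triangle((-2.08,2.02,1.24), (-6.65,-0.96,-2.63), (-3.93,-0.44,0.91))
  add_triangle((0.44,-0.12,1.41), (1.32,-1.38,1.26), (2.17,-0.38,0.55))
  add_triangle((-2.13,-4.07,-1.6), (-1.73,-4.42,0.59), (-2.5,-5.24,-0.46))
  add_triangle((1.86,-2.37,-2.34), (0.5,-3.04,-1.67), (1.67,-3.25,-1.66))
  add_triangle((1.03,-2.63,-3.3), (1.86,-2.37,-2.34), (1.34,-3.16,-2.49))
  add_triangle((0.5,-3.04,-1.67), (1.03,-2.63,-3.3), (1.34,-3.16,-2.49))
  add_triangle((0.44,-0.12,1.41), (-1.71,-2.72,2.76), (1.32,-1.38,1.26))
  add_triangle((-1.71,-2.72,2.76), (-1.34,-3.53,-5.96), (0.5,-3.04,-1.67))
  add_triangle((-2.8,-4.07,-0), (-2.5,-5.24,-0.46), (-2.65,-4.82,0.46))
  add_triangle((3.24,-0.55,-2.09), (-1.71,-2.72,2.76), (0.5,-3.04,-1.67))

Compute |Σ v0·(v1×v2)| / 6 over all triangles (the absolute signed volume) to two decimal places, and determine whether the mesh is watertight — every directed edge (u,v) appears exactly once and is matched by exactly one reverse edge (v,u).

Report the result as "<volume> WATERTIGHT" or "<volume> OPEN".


183.26 WATERTIGHT

Per-triangle v0·(v1×v2)/6:
  t1: +3.5870
  t2: +0.3247
  t3: -4.5819
  t4: +0.4783
  t5: +3.0006
  t6: +2.3981
  t7: +7.8180
  t8: +0.9901
  t9: -0.0371
  t10: -0.1425
  t11: +2.3895
  t12: +4.7445
  t13: +0.4859
  t14: +12.2687
  t15: +33.9281
  t16: +20.8271
  t17: +0.6068
  t18: +0.5630
  t19: +1.2038
  t20: +0.5914
  t21: +1.4120
  t22: -0.2206
  t23: +20.8046
  t24: +1.4243
  t25: +1.8664
  t26: +1.3057
  t27: +2.7251
  t28: +7.6754
  t29: +2.2701
  t30: +1.1279
  t31: +2.2543
  t32: +3.7000
  t33: +1.3737
  t34: +5.3821
  t35: -1.9672
  t36: +6.0140
  t37: +4.9446
  t38: +7.2397
  t39: +6.0461
  t40: +0.5251
  t41: +0.2503
  t42: -0.6906
  t43: +0.5740
  t44: +0.5428
  t45: +1.3103
  t46: +8.5348
  t47: +0.5526
  t48: +4.8345
Σ = +183.2563 → |volume| = 183.26

Directed edges: 144 total, each appears once with its reverse present → watertight.


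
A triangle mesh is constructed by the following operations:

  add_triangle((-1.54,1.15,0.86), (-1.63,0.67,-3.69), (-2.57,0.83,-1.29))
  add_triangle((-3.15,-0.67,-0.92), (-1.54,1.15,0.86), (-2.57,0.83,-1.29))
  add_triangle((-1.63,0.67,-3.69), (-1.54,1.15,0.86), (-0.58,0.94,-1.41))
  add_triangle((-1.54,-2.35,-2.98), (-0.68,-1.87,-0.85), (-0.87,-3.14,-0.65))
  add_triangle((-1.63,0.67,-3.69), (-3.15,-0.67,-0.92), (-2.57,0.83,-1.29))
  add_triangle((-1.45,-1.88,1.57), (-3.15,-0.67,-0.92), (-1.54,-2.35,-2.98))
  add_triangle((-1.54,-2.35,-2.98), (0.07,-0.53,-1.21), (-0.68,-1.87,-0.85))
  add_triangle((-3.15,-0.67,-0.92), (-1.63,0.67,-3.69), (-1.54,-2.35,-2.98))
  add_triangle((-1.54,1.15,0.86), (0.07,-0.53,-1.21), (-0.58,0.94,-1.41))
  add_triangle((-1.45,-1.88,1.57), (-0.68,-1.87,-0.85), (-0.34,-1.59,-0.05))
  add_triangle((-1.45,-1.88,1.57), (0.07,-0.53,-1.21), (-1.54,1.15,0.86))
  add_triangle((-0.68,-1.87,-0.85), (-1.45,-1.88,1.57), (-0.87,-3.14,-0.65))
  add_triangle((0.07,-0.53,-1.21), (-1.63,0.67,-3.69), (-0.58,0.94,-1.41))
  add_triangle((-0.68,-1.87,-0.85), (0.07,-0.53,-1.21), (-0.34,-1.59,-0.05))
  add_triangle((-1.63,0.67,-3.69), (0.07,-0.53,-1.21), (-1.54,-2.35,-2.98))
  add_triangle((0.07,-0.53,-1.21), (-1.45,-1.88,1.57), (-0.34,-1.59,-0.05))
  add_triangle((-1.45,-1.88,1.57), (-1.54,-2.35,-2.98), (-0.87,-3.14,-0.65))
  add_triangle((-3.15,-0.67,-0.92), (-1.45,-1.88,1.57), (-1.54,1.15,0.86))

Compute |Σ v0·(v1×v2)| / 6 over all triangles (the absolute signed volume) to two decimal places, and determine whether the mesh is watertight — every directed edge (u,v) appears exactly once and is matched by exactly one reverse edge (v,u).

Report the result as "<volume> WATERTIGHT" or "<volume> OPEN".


Per-triangle v0·(v1×v2)/6:
  t1: +0.9032
  t2: +1.3650
  t3: +0.8420
  t4: +0.0041
  t5: +2.0349
  t6: +4.2043
  t7: +0.3636
  t8: +4.7631
  t9: -0.3649
  t10: +0.3407
  t11: -0.9836
  t12: -0.3911
  t13: +0.2740
  t14: +0.1270
  t15: +1.1779
  t16: -0.2523
  t17: +2.1238
  t18: +2.6271
Σ = +19.1589 → |volume| = 19.16

Directed edges: 54 total, each appears once with its reverse present → watertight.

19.16 WATERTIGHT


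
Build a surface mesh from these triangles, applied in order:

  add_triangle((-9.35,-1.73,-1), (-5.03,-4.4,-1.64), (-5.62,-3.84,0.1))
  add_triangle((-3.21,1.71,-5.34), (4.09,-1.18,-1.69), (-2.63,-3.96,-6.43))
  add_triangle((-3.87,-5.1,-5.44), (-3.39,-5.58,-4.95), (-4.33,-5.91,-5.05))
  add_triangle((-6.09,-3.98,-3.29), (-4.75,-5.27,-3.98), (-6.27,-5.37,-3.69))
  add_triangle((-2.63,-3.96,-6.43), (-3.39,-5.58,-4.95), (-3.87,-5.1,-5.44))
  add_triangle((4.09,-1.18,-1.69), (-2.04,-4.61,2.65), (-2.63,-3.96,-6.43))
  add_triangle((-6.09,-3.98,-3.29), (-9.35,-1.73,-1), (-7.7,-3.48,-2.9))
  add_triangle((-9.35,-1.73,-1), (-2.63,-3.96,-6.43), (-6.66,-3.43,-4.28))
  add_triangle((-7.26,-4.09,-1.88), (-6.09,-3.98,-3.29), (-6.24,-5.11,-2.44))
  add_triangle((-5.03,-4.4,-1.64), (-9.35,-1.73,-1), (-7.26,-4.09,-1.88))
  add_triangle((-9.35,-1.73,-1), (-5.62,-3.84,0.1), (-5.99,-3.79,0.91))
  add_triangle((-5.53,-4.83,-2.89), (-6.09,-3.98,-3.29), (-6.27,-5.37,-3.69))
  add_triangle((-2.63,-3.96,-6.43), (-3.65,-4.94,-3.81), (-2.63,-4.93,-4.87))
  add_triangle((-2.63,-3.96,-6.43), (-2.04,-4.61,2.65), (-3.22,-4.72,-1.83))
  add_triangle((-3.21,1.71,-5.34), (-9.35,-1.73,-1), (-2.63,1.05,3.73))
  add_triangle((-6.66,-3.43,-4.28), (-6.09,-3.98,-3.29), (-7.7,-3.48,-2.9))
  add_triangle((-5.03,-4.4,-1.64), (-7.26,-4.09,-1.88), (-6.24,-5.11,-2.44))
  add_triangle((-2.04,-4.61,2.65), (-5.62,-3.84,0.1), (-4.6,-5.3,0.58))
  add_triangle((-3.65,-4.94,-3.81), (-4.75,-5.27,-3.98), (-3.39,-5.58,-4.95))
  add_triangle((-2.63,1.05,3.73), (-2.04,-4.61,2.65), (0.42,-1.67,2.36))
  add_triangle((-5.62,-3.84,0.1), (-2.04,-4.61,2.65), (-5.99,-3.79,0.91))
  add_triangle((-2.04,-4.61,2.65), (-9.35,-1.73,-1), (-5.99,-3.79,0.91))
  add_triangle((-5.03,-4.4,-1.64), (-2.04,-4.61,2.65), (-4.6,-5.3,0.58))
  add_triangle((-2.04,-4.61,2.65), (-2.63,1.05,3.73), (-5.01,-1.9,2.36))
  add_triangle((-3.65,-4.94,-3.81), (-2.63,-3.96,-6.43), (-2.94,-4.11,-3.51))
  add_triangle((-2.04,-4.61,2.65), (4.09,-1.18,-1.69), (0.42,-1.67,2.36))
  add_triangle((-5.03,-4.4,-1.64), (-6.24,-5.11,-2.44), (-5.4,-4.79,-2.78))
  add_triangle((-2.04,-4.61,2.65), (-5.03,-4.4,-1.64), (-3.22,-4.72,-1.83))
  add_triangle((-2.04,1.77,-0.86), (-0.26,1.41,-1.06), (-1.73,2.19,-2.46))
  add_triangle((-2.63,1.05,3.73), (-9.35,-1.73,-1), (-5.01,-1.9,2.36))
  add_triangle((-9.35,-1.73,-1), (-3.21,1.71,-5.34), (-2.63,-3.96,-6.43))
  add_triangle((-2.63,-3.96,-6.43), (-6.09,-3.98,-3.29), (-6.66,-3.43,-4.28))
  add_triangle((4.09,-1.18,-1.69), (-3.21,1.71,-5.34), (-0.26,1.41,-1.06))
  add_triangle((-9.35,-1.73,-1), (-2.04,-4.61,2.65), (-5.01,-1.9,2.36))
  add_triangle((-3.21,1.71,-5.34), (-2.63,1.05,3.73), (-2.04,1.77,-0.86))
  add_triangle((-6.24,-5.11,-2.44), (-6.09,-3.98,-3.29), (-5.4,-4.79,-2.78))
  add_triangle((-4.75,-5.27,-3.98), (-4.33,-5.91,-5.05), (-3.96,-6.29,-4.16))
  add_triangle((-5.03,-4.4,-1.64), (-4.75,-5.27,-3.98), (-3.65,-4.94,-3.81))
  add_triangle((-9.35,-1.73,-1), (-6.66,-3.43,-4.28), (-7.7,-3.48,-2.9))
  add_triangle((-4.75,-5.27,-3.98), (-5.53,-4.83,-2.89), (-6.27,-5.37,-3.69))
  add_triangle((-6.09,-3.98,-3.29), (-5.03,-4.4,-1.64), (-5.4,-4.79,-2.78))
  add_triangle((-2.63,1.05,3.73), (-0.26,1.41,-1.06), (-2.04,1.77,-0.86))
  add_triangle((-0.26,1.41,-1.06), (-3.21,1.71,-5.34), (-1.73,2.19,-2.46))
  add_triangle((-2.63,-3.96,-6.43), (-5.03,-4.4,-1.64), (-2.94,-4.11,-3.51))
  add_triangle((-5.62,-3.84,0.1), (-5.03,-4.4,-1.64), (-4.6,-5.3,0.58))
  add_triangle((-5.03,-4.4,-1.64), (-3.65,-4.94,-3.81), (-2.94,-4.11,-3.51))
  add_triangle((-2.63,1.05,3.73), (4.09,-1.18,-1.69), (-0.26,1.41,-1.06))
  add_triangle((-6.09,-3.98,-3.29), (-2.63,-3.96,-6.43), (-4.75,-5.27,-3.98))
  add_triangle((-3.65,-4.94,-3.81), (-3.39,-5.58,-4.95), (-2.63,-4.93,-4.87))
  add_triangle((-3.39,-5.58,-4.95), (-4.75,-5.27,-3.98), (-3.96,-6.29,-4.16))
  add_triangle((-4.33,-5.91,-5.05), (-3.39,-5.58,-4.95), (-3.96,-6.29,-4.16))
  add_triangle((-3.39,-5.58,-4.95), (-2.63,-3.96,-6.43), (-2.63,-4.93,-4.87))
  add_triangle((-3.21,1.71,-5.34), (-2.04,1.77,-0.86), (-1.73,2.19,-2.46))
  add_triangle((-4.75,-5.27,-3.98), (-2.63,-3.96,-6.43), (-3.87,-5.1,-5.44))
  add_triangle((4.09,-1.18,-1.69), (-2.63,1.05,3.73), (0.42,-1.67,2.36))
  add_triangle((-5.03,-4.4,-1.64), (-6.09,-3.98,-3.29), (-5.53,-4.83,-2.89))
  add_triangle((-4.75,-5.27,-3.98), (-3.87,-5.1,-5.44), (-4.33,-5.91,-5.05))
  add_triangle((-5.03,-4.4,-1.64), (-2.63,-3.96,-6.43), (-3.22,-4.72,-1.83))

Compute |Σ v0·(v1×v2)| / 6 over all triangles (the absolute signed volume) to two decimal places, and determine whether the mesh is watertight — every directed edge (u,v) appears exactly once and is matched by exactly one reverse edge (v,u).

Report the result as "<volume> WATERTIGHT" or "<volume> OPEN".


284.07 OPEN

Per-triangle v0·(v1×v2)/6:
  t1: +8.5990
  t2: +25.4599
  t3: +0.7682
  t4: +1.1605
  t5: +1.9024
  t6: +32.4496
  t7: +0.7812
  t8: +1.7472
  t9: +2.7576
  t10: +1.2491
  t11: +3.8366
  t12: +0.4995
  t13: -2.5544
  t14: +4.5043
  t15: +26.3666
  t16: +2.2542
  t17: +0.9108
  t18: +3.7799
  t19: +0.4047
  t20: +7.1879
  t21: +3.1616
  t22: +1.7584
  t23: +1.3798
  t24: +10.8675
  t25: +0.1860
  t26: +7.0702
  t27: +0.3203
  t28: +7.1375
  t29: +0.4743
  t30: +13.0165
  t31: +49.1212
  t32: +6.2420
  t33: +5.4427
  t34: +14.7511
  t35: +3.4387
  t36: +1.0478
  t37: +1.3977
  t38: +1.1123
  t39: +4.3153
  t40: +0.5739
  t41: -1.2238
  t42: +1.5505
  t43: +0.7101
  t44: -3.6366
  t45: +3.9436
  t46: -0.3585
  t47: +2.6372
  t48: +7.7949
  t49: -0.1053
  t50: -1.9549
  t51: +0.9516
  t52: +1.0940
  t53: +1.5666
  t54: +0.8851
  t55: +3.2937
  t56: +1.2196
  t57: +1.0162
  t58: +7.8062
Σ = +284.0694 → |volume| = 284.07

Directed edges: 174 total; 6 unmatched, e.g. (-6.09,-3.98,-3.29)→(-9.35,-1.73,-1) → open.


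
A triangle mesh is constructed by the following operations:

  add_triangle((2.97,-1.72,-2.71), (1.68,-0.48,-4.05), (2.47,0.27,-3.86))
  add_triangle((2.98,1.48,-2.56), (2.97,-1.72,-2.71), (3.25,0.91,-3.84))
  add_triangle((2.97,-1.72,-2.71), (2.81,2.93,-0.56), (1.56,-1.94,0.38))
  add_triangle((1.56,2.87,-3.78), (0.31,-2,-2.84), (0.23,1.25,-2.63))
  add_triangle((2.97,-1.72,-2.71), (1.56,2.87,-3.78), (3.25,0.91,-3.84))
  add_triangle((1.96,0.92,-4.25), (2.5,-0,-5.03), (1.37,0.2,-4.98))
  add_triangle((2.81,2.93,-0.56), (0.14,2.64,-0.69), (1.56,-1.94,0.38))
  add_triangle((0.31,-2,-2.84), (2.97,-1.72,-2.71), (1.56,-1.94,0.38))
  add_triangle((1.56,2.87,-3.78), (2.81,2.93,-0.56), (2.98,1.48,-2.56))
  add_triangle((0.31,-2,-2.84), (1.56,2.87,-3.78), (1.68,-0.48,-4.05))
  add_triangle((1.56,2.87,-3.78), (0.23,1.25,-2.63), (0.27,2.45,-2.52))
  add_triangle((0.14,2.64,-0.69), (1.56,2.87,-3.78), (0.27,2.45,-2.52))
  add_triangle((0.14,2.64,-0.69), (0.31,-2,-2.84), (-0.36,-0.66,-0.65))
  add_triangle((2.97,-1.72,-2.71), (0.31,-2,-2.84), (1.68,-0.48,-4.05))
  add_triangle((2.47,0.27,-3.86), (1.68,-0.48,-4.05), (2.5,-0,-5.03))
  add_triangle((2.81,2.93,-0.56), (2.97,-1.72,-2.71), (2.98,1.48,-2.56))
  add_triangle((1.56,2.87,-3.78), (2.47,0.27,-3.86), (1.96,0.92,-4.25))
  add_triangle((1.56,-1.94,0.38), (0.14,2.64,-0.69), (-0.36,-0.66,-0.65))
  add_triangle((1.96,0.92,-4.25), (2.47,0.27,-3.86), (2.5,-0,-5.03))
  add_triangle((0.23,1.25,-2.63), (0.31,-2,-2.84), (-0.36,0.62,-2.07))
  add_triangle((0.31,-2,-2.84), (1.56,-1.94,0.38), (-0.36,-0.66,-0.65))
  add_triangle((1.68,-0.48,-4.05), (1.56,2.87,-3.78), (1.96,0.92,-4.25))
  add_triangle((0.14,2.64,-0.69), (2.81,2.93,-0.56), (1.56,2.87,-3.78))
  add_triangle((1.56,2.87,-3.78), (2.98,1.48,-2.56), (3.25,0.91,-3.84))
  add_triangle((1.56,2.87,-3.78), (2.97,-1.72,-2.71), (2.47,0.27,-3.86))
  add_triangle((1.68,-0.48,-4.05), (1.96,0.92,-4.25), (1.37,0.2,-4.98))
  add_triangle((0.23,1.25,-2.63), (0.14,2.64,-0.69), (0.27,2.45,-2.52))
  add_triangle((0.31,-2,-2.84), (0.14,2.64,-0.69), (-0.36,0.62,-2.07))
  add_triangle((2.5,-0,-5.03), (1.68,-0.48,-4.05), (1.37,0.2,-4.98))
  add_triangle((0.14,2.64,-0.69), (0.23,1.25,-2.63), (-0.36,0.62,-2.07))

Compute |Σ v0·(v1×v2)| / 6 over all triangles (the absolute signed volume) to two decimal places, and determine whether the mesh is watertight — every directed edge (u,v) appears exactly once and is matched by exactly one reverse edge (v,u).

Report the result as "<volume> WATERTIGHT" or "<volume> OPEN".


Per-triangle v0·(v1×v2)/6:
  t1: +1.7267
  t2: +1.6077
  t3: +5.0966
  t4: +1.8342
  t5: +1.6236
  t6: +0.8268
  t7: -0.2990
  t8: +2.9372
  t9: +3.7887
  t10: +1.9532
  t11: +0.6515
  t12: +0.9776
  t13: +0.6314
  t14: +2.8922
  t15: +0.1466
  t16: +2.8211
  t17: +0.9292
  t18: -0.6200
  t19: +0.4598
  t20: +0.8042
  t21: +0.6036
  t22: +0.4490
  t23: +3.6665
  t24: +1.9439
  t25: +1.0166
  t26: -0.7737
  t27: +0.0066
  t28: -0.9306
  t29: +0.5005
  t30: +0.5356
Σ = +37.8074 → |volume| = 37.81

Directed edges: 90 total, each appears once with its reverse present → watertight.

37.81 WATERTIGHT


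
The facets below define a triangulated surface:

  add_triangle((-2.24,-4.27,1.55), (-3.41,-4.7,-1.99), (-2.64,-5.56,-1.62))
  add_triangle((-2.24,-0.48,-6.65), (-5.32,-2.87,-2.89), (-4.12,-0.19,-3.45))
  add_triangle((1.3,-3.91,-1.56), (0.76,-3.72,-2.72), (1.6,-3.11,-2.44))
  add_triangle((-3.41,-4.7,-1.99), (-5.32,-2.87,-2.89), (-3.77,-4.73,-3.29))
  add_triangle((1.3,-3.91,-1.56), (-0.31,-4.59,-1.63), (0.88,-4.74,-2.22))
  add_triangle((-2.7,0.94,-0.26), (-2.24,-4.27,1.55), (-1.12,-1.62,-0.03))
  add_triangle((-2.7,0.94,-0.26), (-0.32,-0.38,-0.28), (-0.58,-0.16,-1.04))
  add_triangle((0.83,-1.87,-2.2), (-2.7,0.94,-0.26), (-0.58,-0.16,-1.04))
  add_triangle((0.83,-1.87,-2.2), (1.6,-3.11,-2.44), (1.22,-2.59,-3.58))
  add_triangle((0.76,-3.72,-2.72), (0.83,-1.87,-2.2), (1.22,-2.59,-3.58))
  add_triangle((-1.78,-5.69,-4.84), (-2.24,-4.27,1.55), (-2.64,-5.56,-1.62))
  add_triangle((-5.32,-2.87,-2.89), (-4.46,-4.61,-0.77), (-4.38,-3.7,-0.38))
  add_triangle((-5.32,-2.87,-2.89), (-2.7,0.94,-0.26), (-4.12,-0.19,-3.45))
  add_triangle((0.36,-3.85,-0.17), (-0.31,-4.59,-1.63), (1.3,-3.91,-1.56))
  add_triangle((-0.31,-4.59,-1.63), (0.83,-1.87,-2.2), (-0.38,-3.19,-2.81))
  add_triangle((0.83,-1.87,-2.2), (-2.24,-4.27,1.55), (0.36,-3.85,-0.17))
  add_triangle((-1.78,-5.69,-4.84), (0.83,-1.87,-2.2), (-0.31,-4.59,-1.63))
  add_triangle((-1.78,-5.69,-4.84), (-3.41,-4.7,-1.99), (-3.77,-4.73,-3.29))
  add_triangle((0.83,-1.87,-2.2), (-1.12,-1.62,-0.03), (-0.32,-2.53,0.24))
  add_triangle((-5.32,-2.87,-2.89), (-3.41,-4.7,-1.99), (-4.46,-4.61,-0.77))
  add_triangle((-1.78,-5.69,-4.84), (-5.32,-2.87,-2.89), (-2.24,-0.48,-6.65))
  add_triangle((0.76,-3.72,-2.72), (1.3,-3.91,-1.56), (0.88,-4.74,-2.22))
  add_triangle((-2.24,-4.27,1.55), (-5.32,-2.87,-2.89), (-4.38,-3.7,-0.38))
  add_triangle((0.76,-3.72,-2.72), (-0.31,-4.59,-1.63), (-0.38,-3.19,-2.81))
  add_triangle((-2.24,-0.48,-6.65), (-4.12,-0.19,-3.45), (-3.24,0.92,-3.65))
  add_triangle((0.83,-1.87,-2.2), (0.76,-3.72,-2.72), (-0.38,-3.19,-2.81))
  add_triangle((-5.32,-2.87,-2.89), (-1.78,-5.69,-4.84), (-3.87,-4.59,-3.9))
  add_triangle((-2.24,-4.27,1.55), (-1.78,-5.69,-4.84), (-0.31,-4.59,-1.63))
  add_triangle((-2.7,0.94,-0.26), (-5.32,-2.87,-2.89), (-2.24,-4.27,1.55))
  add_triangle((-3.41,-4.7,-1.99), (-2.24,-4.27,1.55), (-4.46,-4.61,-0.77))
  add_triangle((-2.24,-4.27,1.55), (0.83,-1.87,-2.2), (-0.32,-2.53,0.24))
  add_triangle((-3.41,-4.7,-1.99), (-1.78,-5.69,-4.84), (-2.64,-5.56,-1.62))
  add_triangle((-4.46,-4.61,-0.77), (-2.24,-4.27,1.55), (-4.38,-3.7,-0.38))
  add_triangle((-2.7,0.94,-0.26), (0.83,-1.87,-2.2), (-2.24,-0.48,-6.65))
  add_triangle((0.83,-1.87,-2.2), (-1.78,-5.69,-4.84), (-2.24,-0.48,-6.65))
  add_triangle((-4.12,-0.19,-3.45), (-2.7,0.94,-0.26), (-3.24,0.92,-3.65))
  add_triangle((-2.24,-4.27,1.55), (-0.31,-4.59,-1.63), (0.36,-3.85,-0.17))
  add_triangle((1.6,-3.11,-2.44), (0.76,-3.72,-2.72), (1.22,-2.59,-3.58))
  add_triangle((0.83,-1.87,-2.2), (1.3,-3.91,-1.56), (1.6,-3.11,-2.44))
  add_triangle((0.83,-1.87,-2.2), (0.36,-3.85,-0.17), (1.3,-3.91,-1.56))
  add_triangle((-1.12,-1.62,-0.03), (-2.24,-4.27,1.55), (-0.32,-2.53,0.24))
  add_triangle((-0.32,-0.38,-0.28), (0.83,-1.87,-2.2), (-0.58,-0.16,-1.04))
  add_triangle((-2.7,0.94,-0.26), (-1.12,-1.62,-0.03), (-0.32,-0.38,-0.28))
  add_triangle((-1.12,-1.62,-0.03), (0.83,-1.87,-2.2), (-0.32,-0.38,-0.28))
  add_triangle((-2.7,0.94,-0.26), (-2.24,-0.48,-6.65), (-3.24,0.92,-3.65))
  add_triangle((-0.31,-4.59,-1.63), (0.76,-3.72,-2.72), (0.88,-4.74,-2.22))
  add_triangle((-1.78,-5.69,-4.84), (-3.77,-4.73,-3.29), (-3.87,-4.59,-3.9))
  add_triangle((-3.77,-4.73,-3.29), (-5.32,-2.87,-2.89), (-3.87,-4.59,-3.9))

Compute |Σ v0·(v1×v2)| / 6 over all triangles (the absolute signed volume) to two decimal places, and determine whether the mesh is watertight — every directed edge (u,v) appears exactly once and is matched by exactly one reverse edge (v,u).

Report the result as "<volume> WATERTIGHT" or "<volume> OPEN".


101.79 WATERTIGHT

Per-triangle v0·(v1×v2)/6:
  t1: +3.1732
  t2: +9.0093
  t3: +0.8284
  t4: +2.8211
  t5: +0.4848
  t6: -1.4201
  t7: -0.1770
  t8: +0.3289
  t9: -0.0632
  t10: -0.1117
  t11: +1.7599
  t12: +1.9476
  t13: +4.7501
  t14: +1.5138
  t15: -1.4203
  t16: -2.8551
  t17: +3.7025
  t18: +3.0120
  t19: -1.0000
  t20: +4.4608
  t21: +25.2865
  t22: +0.4583
  t23: -2.1472
  t24: +1.4736
  t25: +3.7483
  t26: +0.6653
  t27: +1.0540
  t28: +7.4833
  t29: +9.1552
  t30: +3.7280
  t31: +1.1892
  t32: +4.0047
  t33: +1.7376
  t34: -3.2852
  t35: +9.5833
  t36: +2.1542
  t37: +3.2418
  t38: +0.9374
  t39: -0.3735
  t40: -0.6863
  t41: -0.5735
  t42: -0.1636
  t43: -0.2426
  t44: -0.1899
  t45: -1.2902
  t46: +0.8692
  t47: +1.6836
  t48: +1.5420
Σ = +101.7882 → |volume| = 101.79

Directed edges: 144 total, each appears once with its reverse present → watertight.


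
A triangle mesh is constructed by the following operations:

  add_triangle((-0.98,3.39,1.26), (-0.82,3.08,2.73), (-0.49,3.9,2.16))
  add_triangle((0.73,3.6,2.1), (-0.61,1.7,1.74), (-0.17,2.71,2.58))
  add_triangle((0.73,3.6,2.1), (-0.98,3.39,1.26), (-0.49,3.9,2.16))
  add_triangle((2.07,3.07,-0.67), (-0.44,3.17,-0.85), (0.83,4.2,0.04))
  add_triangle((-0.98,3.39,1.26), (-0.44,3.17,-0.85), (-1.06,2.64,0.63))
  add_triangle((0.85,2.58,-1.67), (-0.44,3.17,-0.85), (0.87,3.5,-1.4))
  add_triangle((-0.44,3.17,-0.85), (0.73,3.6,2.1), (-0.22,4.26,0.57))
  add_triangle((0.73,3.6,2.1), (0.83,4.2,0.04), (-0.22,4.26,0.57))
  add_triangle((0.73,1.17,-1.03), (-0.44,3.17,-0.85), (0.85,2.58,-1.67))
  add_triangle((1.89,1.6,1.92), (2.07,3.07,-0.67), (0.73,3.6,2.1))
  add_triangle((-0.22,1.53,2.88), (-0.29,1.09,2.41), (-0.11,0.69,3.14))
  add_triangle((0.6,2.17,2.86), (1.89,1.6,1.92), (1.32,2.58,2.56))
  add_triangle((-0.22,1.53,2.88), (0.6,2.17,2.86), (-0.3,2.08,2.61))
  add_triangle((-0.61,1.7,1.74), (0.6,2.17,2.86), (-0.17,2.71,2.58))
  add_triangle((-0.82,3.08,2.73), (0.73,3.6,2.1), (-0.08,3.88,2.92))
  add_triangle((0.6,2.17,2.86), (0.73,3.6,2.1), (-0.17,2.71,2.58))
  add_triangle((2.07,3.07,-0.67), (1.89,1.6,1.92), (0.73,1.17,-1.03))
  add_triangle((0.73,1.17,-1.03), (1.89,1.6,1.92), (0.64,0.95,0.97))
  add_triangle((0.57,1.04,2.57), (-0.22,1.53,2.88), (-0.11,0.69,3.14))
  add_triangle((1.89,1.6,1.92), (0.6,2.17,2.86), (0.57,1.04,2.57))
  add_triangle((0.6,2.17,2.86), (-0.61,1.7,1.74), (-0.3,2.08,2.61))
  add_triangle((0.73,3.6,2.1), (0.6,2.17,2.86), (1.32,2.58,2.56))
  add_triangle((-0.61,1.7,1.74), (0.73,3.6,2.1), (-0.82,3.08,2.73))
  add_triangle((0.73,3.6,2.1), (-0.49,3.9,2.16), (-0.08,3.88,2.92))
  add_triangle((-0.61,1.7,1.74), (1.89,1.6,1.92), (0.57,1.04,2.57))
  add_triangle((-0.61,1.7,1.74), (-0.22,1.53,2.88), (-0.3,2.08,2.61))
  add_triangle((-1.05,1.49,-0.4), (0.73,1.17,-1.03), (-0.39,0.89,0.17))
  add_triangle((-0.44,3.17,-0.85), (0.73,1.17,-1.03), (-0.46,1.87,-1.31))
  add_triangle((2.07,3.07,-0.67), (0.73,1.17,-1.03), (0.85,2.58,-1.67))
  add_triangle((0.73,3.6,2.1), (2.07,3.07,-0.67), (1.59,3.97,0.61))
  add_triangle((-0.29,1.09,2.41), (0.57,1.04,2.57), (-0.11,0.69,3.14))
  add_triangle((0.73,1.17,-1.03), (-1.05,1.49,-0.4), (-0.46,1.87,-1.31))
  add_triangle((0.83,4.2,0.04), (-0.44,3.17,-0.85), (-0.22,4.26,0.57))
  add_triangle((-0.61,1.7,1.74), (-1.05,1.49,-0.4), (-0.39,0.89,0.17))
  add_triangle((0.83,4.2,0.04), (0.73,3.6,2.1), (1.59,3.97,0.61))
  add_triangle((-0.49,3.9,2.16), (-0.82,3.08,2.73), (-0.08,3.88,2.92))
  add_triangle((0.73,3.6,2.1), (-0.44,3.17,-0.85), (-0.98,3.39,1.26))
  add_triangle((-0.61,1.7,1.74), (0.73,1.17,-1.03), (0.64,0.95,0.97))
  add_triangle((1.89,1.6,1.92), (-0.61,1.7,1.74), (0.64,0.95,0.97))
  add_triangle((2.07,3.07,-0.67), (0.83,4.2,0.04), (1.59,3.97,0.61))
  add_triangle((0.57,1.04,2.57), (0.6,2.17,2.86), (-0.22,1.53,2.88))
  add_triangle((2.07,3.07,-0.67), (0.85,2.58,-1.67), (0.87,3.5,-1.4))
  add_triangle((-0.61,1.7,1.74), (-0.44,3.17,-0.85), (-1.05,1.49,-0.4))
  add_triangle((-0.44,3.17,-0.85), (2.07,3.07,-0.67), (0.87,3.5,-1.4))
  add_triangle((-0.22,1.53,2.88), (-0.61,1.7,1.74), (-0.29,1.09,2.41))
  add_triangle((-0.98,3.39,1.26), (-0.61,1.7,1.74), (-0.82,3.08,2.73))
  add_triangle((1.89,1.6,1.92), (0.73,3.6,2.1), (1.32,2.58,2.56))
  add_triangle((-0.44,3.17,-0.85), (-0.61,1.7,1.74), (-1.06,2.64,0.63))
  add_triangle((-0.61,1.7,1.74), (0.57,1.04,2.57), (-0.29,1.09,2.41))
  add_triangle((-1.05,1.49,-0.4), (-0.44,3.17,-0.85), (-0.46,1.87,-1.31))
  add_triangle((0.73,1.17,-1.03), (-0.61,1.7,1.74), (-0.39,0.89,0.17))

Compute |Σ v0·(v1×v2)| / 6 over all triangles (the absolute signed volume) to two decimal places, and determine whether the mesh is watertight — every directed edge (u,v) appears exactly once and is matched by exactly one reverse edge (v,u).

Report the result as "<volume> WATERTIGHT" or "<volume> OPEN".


Per-triangle v0·(v1×v2)/6:
  t1: +0.5427
  t2: +0.2493
  t3: +0.4363
  t4: +1.4236
  t5: +0.4347
  t6: +0.4061
  t7: -0.5111
  t8: +1.5423
  t9: -0.0040
  t10: +3.1684
  t11: +0.0616
  t12: +0.3986
  t13: +0.3039
  t14: +0.2210
  t15: -0.0838
  t16: +0.7841
  t17: +0.2531
  t18: -0.2834
  t19: +0.3395
  t20: +0.6472
  t21: +0.1071
  t22: +0.6609
  t23: +0.1140
  t24: +0.5645
  t25: -0.9757
  t26: +0.1213
  t27: -0.2000
  t28: +0.4571
  t29: +0.3193
  t30: +0.3225
  t31: -0.2447
  t32: -0.1594
  t33: +1.0495
  t34: -0.0697
  t35: +1.1572
  t36: +0.4883
  t37: +2.2342
  t38: -0.6183
  t39: -0.0801
  t40: +0.9803
  t41: +0.3671
  t42: +0.5543
  t43: +0.9783
  t44: +0.7184
  t45: +0.0830
  t46: +0.1503
  t47: +0.5193
  t48: -0.5402
  t49: -0.3028
  t50: +0.3602
  t51: -0.2860
Σ = +19.1602 → |volume| = 19.16

Directed edges: 153 total; 3 unmatched, e.g. (-1.06,2.64,0.63)→(-0.98,3.39,1.26) → open.

19.16 OPEN


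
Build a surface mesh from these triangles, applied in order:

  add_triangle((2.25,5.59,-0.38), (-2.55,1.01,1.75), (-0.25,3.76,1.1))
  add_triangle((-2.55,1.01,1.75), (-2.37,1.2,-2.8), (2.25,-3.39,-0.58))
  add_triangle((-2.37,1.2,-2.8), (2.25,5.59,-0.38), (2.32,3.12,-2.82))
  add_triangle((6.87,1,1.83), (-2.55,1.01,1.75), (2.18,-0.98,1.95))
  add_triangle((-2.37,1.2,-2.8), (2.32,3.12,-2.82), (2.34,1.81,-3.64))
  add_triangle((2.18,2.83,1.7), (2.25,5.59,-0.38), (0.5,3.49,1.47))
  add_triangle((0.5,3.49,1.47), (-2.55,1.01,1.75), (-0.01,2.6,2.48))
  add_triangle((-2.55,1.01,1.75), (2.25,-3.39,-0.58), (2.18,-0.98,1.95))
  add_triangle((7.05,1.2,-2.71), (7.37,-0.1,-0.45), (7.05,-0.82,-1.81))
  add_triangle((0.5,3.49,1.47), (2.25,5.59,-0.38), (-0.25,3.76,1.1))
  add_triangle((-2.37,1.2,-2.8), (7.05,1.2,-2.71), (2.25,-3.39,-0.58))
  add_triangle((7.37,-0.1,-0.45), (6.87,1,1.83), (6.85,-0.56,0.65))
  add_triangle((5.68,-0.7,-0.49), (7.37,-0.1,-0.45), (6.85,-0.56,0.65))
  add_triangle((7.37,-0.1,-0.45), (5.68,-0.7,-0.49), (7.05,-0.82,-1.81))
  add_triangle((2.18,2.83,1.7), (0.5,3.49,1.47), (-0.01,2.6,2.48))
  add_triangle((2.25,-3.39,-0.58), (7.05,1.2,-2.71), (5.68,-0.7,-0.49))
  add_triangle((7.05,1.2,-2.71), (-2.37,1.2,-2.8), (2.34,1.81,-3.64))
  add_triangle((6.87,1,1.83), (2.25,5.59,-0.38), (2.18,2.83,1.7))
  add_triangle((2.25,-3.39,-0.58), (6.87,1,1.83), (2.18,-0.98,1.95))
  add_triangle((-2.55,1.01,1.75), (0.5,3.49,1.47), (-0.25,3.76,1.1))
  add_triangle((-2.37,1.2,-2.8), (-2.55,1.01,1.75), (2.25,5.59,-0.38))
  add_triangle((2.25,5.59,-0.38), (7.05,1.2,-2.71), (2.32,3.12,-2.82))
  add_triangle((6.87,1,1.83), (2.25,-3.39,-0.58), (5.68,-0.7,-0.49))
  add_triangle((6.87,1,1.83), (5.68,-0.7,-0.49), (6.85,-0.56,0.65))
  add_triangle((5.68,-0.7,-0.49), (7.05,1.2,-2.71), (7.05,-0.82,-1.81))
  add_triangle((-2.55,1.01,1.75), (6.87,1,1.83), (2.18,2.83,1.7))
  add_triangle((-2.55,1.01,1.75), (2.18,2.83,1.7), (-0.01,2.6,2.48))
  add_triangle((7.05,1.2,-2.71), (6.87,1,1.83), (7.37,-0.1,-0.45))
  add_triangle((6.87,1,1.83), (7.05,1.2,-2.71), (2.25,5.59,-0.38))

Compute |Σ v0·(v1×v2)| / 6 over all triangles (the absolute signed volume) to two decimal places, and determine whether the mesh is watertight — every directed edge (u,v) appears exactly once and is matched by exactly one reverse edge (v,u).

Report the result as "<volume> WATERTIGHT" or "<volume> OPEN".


155.43 OPEN

Per-triangle v0·(v1×v2)/6:
  t1: +0.7461
  t2: +4.5938
  t3: +9.6272
  t4: +5.7740
  t5: +4.2864
  t6: +3.2508
  t7: +1.8760
  t8: +3.6120
  t9: +4.2237
  t10: +1.6622
  t11: +15.9151
  t12: +2.7250
  t13: +0.8995
  t14: +0.9282
  t15: +1.5425
  t16: +6.9492
  t17: +0.9925
  t18: +9.5620
  t19: +7.5803
  t20: +1.3659
  t21: +12.3220
  t22: +13.3498
  t23: +6.4642
  t24: -1.5176
  t25: -2.2566
  t26: +5.2189
  t27: -0.3558
  t28: +6.6411
  t29: +27.4500
Σ = +155.4284 → |volume| = 155.43

Directed edges: 87 total; 3 unmatched, e.g. (2.32,3.12,-2.82)→(2.34,1.81,-3.64) → open.


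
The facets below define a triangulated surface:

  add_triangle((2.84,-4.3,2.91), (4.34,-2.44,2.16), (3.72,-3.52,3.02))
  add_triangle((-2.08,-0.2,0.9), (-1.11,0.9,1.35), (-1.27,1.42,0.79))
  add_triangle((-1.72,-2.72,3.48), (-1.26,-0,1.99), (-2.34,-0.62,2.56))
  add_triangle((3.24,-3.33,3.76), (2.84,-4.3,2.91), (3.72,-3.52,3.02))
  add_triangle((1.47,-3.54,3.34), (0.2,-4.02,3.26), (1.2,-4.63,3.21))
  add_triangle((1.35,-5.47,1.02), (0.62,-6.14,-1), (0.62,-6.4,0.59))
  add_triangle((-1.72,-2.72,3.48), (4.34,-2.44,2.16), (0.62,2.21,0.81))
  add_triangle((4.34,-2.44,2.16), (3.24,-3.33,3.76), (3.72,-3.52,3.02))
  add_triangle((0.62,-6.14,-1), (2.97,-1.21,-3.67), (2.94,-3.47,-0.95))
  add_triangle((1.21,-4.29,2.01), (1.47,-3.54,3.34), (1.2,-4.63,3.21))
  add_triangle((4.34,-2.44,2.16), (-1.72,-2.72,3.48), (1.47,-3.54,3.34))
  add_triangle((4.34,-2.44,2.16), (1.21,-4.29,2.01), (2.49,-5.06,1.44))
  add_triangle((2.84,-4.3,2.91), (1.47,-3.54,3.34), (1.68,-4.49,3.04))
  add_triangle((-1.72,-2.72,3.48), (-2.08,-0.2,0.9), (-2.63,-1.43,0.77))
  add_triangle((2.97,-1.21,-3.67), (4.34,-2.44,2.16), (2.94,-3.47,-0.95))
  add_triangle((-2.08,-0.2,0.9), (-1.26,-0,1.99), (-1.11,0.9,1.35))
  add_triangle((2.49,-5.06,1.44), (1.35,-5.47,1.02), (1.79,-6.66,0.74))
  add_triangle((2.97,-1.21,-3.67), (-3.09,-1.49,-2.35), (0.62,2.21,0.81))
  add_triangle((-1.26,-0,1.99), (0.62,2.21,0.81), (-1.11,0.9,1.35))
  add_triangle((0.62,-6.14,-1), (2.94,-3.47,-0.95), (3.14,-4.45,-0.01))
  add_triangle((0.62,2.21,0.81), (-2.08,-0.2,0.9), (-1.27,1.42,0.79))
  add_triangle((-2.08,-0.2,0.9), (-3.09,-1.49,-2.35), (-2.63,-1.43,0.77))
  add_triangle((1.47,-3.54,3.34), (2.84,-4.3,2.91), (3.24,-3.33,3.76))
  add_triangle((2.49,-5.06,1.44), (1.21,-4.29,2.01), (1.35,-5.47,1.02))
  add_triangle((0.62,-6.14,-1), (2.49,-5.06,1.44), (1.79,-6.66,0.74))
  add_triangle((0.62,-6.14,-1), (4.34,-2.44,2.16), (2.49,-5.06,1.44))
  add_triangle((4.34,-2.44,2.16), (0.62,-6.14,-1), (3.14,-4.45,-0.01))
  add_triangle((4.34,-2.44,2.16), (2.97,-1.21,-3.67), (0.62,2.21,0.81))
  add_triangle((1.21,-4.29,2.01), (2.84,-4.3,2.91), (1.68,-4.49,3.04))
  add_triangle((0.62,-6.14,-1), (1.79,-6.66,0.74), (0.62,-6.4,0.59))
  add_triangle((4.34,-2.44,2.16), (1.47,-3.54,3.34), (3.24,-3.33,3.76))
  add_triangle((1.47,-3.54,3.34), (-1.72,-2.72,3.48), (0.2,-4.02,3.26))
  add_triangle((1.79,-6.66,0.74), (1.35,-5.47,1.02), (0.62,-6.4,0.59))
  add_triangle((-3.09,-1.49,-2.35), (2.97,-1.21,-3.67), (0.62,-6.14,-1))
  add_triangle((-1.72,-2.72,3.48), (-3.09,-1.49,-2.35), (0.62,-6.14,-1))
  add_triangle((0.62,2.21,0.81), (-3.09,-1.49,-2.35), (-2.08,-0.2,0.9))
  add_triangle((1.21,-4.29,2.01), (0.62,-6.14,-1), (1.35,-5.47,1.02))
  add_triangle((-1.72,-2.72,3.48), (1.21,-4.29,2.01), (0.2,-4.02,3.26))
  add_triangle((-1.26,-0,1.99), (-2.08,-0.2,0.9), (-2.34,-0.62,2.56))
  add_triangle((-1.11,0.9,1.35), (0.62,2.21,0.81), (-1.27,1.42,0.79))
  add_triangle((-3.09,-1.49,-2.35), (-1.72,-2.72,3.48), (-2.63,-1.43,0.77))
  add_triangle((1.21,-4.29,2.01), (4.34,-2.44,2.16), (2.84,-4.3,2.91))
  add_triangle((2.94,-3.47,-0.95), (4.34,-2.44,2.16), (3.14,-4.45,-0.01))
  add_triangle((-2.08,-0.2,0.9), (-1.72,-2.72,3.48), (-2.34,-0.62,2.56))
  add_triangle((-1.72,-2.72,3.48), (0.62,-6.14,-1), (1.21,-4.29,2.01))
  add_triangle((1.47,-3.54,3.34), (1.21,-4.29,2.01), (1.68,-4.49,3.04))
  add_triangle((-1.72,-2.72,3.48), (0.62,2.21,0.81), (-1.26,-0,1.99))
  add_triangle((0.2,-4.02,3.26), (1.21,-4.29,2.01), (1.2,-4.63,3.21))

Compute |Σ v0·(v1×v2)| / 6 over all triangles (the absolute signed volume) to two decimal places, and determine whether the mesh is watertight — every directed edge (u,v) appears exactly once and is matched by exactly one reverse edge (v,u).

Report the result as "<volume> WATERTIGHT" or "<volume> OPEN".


129.94 WATERTIGHT

Per-triangle v0·(v1×v2)/6:
  t1: +0.7386
  t2: +0.3810
  t3: +0.7481
  t4: +1.0305
  t5: +0.7770
  t6: -1.3838
  t7: +9.3620
  t8: +0.9440
  t9: +8.0818
  t10: +0.4782
  t11: +1.5544
  t12: +3.2029
  t13: +0.8691
  t14: +1.4423
  t15: +7.5691
  t16: +0.4677
  t17: +0.6341
  t18: +5.3744
  t19: +0.5252
  t20: +2.9538
  t21: -0.3972
  t22: +1.3524
  t23: +1.6414
  t24: +1.3008
  t25: +1.1063
  t26: +4.3053
  t27: +4.0474
  t28: +9.6945
  t29: +0.8246
  t30: +1.9157
  t31: -1.3690
  t32: +1.6879
  t33: +0.5195
  t34: +17.6578
  t35: +17.3104
  t36: +2.3026
  t37: +0.6920
  t38: +0.9752
  t39: +0.2628
  t40: +0.4916
  t41: +2.2982
  t42: +1.1547
  t43: +2.6191
  t44: +0.9958
  t45: +8.6475
  t46: +0.1815
  t47: +1.3763
  t48: +0.5907
Σ = +129.9366 → |volume| = 129.94

Directed edges: 144 total, each appears once with its reverse present → watertight.


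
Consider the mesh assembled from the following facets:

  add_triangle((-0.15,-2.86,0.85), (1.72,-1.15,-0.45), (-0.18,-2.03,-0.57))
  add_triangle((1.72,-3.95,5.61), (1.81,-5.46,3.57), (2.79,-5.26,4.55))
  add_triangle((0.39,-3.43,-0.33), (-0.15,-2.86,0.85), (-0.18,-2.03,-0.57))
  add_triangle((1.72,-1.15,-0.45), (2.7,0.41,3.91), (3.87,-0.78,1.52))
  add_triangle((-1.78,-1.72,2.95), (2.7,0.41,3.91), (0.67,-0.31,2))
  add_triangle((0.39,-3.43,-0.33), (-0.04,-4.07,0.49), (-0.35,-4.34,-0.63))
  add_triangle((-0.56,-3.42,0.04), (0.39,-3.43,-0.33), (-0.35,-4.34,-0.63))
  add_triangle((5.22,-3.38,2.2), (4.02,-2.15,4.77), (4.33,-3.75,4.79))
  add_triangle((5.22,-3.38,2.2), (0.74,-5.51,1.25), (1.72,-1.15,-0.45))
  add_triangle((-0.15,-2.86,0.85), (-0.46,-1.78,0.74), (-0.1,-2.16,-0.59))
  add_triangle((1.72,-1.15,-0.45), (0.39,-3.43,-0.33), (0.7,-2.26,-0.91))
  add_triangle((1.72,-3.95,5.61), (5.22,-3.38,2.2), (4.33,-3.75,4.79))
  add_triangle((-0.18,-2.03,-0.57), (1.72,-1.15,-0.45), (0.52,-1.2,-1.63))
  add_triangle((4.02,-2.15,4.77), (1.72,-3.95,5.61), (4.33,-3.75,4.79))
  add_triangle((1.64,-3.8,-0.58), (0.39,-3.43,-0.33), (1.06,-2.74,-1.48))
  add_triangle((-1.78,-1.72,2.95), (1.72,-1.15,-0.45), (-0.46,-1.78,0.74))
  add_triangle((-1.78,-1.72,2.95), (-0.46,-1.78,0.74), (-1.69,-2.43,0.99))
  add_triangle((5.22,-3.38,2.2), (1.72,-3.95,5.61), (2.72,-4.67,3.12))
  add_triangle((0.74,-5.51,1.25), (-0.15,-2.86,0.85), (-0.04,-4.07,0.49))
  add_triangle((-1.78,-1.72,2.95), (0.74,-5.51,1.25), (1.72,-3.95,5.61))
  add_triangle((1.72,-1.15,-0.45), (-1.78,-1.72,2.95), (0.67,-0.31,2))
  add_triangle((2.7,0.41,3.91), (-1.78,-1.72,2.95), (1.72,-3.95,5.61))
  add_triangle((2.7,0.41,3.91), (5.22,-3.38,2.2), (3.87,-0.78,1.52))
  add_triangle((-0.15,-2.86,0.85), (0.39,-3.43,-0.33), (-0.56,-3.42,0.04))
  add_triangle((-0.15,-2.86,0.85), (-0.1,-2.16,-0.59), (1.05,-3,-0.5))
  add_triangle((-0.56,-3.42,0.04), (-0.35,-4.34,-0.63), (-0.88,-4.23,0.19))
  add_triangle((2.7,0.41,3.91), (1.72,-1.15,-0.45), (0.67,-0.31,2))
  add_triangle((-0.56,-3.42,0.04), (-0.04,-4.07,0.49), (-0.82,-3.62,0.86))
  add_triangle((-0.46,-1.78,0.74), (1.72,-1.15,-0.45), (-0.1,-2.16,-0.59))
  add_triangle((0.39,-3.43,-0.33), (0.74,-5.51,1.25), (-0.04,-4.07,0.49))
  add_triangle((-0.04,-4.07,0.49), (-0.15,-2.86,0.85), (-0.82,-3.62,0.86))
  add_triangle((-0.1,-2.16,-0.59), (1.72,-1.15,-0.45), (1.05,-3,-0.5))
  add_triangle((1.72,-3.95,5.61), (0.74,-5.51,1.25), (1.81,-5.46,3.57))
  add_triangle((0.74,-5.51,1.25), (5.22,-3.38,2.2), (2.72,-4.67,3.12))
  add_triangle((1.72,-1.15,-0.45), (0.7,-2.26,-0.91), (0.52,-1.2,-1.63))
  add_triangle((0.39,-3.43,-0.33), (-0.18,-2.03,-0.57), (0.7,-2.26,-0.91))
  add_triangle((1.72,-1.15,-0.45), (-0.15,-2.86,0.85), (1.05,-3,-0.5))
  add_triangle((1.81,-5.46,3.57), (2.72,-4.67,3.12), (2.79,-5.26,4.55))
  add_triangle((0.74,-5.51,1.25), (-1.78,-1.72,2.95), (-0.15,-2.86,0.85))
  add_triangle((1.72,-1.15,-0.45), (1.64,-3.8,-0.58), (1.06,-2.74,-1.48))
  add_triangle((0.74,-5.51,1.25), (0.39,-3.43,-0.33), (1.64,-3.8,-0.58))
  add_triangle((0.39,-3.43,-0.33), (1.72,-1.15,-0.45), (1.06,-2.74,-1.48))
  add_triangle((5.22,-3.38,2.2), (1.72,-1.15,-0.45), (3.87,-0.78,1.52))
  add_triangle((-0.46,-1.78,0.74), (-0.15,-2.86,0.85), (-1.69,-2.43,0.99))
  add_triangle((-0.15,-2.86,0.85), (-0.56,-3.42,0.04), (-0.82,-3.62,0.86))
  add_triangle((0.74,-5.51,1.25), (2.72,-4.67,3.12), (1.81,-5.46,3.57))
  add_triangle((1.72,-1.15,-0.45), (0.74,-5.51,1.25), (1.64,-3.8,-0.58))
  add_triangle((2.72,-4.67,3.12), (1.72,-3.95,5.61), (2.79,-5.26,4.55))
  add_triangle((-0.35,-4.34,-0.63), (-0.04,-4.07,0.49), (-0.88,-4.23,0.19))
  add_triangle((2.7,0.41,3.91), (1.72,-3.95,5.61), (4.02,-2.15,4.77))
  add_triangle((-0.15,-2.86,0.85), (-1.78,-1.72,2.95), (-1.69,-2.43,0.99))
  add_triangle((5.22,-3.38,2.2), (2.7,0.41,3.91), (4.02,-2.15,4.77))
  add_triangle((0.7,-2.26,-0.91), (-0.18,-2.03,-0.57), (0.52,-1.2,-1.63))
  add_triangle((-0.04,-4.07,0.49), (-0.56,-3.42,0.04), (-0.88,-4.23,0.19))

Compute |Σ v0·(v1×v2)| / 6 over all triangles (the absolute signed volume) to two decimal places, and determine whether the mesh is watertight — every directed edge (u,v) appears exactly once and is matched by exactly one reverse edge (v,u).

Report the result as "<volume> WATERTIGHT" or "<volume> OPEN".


Per-triangle v0·(v1×v2)/6:
  t1: -1.0235
  t2: +2.4674
  t3: +0.3660
  t4: -0.7838
  t5: -0.3524
  t6: +0.4861
  t7: -0.2932
  t8: +3.7007
  t9: +5.1720
  t10: +0.2140
  t11: +0.5433
  t12: +3.2948
  t13: -0.7701
  t14: +4.1358
  t15: +0.7482
  t16: -0.9698
  t17: -0.7122
  t18: +7.4923
  t19: +0.3209
  t20: +11.5017
  t21: -1.9130
  t22: +8.4403
  t23: +4.3708
  t24: -0.5101
  t25: +0.7002
  t26: -0.0438
  t27: -1.1988
  t28: +0.3493
  t29: -0.7643
  t30: +0.5688
  t31: +0.2340
  t32: +0.2621
  t33: +2.1143
  t34: +6.2642
  t35: +0.5898
  t36: +0.2575
  t37: +0.7253
  t38: +1.1212
  t39: +0.8840
  t40: +0.8442
  t41: +1.2431
  t42: -0.9599
  t43: +1.7676
  t44: -0.1103
  t45: -0.2541
  t46: +2.4432
  t47: +1.3358
  t48: +0.1647
  t49: +0.5889
  t50: +5.8674
  t51: +1.6008
  t52: +4.6829
  t53: +0.3355
  t54: -0.0974
Σ = +77.4425 → |volume| = 77.44

Directed edges: 162 total, each appears once with its reverse present → watertight.

77.44 WATERTIGHT
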